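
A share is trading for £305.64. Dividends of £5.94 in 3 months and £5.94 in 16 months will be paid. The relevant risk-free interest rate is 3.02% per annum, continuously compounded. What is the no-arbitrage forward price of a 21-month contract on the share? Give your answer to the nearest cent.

£310.00

PV(dividends) I = 5.94·e^(−0.0302·3/12) + 5.94·e^(−0.0302·16/12)
I = 5.8953 + 5.7056 = 11.6009
F = (S − I)·e^(rT) = (305.64 − 11.6009) · e^(0.0302·21/12)
= 294.0391 · e^0.052850 = 294.0391 × 1.054271 = £310.00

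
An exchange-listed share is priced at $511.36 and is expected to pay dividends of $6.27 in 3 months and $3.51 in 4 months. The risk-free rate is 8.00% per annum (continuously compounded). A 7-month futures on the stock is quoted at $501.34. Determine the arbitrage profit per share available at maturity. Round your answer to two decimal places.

$24.43 per share

PV(dividends) I = 6.27·e^(−0.0800·3/12) + 3.51·e^(−0.0800·4/12) = 9.5635
Fair futures F* = (S − I)·e^(rT) = (511.36 − 9.5635)·e^0.046667 = 501.7965 × 1.047773 = 525.7688
Market $501.34 < fair 525.7688: forward underpriced → reverse cash-and-carry (short the stock, invest proceeds at r, pay the dividends, go long the forward).
Profit at T = |F_mkt − F*| = |501.34 − 525.7688| = $24.43 per share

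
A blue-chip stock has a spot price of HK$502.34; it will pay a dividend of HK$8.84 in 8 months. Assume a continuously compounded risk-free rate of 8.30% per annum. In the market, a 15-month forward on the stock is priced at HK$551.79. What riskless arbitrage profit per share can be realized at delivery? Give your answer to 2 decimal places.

HK$3.81 per share

PV(dividends) I = 8.84·e^(−0.0830·8/12) = 8.3641
Fair forward F* = (S − I)·e^(rT) = (502.34 − 8.3641)·e^0.103750 = 493.9759 × 1.109323 = 547.9788
Market HK$551.79 > fair 547.9788: forward overpriced → cash-and-carry (borrow at r, buy the stock and collect the dividends, short the forward).
Profit at T = |F_mkt − F*| = |551.79 − 547.9788| = HK$3.81 per share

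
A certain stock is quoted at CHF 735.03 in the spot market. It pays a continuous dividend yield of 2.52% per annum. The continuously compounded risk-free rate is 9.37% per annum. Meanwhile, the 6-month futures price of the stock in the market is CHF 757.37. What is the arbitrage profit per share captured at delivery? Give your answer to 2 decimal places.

Fair futures: F* = S·e^(carry·T), with carry = (r − q) = 0.0937 − 0.0252 = 0.0685
F* = 735.03 · e^(0.0685 × 6/12) = 735.03 · e^0.034250 = 735.03 × 1.034843 = CHF 760.6407
Market CHF 757.37 < fair CHF 760.6407: forward underpriced → reverse cash-and-carry (short spot, go long the forward).
At maturity, profit = |F_mkt − F*| = |757.37 − 760.6407| = CHF 3.27 per share

CHF 3.27 per share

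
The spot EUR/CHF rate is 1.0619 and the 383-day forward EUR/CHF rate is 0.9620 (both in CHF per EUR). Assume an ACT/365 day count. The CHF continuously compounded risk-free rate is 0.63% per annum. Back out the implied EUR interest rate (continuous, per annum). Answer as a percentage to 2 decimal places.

10.05%

F = S·e^((r_CHF − r_EUR)T) ⇒ r_EUR = r_CHF − ln(F/S)/T
ln(0.9620/1.0619) = -0.098801; /(383/365) = -0.094158
r_EUR = 0.0063 + 0.094158 = 0.100458
r_EUR = 10.05%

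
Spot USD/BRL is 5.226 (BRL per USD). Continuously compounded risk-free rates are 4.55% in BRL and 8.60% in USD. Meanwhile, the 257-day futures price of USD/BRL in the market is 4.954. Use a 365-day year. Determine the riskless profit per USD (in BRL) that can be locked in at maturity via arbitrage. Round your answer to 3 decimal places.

Fair futures: F* = S·e^(carry·T), with carry = (r_BRL − r_USD) = 0.0455 − 0.0860 = -0.0405
F* = 5.226 · e^(-0.0405 × 257/365) = 5.226 · e^-0.028516 = 5.226 × 0.971887 = 5.0791
Market 4.954 < fair 5.0791: forward underpriced → reverse cash-and-carry (short spot, go long the forward).
At maturity, profit = |F_mkt − F*| = |4.954 − 5.0791| = 0.125 per USD (in BRL)

0.125 per USD (in BRL)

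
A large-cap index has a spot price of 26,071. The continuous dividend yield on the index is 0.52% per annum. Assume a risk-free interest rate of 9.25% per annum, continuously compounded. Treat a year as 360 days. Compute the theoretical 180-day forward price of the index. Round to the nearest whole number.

27,234

F = S·e^((r − q)T) = 26071 · e^((0.0925 − 0.0052) × 180/360)
= 26071 · e^0.043650 = 26071 × 1.044617
F = 27,234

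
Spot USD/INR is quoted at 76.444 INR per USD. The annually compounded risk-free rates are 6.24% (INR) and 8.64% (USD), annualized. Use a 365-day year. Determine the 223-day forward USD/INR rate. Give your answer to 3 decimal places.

By covered interest parity, F = S · (1+r_INR)^T / (1+r_USD)^T
= 76.444 × 1.037674 / 1.051933 = 76.444 × 0.986445
F = 75.408 INR per USD

75.408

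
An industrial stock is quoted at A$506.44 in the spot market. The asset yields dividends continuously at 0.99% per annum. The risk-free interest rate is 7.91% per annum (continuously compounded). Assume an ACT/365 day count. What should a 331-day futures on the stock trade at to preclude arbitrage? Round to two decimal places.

A$539.24

F = S·e^((r − q)T) = 506.44 · e^((0.0791 − 0.0099) × 331/365)
= 506.44 · e^0.062754 = 506.44 × 1.064765
F = A$539.24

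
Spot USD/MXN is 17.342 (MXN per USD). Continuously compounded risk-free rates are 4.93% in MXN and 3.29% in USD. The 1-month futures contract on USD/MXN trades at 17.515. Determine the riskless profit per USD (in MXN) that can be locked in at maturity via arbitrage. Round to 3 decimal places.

0.149 per USD (in MXN)

Fair futures: F* = S·e^(carry·T), with carry = (r_MXN − r_USD) = 0.0493 − 0.0329 = 0.0164
F* = 17.342 · e^(0.0164 × 1/12) = 17.342 · e^0.001367 = 17.342 × 1.001368 = 17.3657
Market 17.515 > fair 17.3657: forward overpriced → cash-and-carry (buy spot, short the forward).
At maturity, profit = |F_mkt − F*| = |17.515 − 17.3657| = 0.149 per USD (in MXN)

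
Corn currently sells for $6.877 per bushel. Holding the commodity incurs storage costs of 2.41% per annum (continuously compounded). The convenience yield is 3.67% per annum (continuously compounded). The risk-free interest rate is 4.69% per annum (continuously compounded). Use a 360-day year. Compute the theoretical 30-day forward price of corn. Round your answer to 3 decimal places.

Net carry = r + u − y = 0.0469 + 0.0241 − 0.0367 = 0.0343
F = S·e^((r+u−y)T) = 6.877 · e^(0.0343 × 30/360) = 6.877 · e^0.002858
= 6.877 × 1.002862 = $6.897 per bushel

$6.897 per bushel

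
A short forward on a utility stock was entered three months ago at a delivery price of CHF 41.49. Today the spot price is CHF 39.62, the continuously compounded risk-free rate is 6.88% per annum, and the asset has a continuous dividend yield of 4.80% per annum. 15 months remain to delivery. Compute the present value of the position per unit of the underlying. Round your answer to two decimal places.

Current fair forward for the remaining 15 months: F = S·e^((r − q)·T), (r − q) = 0.0688 − 0.0480 = 0.0208
F = 39.62 · e^(0.0208 × 15/12) = 39.62 × 1.026341 = 40.6636
Value of long forward = (F − K)·e^(−rT) = (40.6636 − 41.49) · e^(−0.0688·15/12)
= -0.8264 × 0.917594 = -0.76
Short position value = −(long value) = CHF 0.76

CHF 0.76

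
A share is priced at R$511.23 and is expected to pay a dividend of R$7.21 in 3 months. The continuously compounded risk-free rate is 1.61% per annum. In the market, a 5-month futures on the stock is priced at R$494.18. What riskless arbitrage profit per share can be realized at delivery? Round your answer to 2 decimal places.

R$13.26 per share

PV(dividends) I = 7.21·e^(−0.0161·3/12) = 7.1810
Fair futures F* = (S − I)·e^(rT) = (511.23 − 7.1810)·e^0.006708 = 504.0490 × 1.006731 = 507.4418
Market R$494.18 < fair 507.4418: forward underpriced → reverse cash-and-carry (short the stock, invest proceeds at r, pay the dividends, go long the forward).
Profit at T = |F_mkt − F*| = |494.18 − 507.4418| = R$13.26 per share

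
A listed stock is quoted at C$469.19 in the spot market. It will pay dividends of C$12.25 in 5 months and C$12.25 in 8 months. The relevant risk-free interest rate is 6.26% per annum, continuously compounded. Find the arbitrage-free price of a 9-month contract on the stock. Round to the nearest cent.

C$466.92

PV(dividends) I = 12.25·e^(−0.0626·5/12) + 12.25·e^(−0.0626·8/12)
I = 11.9346 + 11.7493 = 23.6839
F = (S − I)·e^(rT) = (469.19 − 23.6839) · e^(0.0626·9/12)
= 445.5061 · e^0.046950 = 445.5061 × 1.048070 = C$466.92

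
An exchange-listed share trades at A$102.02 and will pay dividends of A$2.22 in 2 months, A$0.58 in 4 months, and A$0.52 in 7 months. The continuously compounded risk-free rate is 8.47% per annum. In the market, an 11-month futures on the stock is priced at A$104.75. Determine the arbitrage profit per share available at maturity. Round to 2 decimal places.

A$2.00 per share

PV(dividends) I = 2.22·e^(−0.0847·2/12) + 0.58·e^(−0.0847·4/12) + 0.52·e^(−0.0847·7/12) = 3.2477
Fair futures F* = (S − I)·e^(rT) = (102.02 − 3.2477)·e^0.077642 = 98.7723 × 1.080736 = 106.7468
Market A$104.75 < fair 106.7468: forward underpriced → reverse cash-and-carry (short the stock, invest proceeds at r, pay the dividends, go long the forward).
Profit at T = |F_mkt − F*| = |104.75 − 106.7468| = A$2.00 per share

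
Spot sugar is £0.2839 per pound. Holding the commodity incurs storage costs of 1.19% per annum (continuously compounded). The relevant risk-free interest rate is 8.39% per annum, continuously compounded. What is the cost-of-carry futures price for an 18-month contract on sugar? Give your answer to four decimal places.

£0.3278 per pound

Net carry = r + u − y = 0.0839 + 0.0119 − 0.0000 = 0.0958
F = S·e^((r+u−y)T) = 0.2839 · e^(0.0958 × 18/12) = 0.2839 · e^0.143700
= 0.2839 × 1.154538 = £0.3278 per pound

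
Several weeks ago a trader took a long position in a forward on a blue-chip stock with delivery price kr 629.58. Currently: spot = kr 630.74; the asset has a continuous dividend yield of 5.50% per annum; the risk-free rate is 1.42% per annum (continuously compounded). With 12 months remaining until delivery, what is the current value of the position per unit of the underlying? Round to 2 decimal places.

-kr 23.72

Current fair forward for the remaining 12 months: F = S·e^((r − q)·T), (r − q) = 0.0142 − 0.0550 = -0.0408
F = 630.74 · e^(-0.0408 × 12/12) = 630.74 × 0.960021 = 605.5236
Value of long forward = (F − K)·e^(−rT) = (605.5236 − 629.58) · e^(−0.0142·12/12)
= -24.0564 × 0.985900 = -23.72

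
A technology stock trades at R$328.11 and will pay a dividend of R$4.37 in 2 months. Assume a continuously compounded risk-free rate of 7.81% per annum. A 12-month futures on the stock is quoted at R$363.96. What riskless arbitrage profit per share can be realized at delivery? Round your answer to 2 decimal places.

PV(dividends) I = 4.37·e^(−0.0781·2/12) = 4.3135
Fair futures F* = (S − I)·e^(rT) = (328.11 − 4.3135)·e^0.078100 = 323.7965 × 1.081231 = 350.0988
Market R$363.96 > fair 350.0988: forward overpriced → cash-and-carry (borrow at r, buy the stock and collect the dividends, short the forward).
Profit at T = |F_mkt − F*| = |363.96 − 350.0988| = R$13.86 per share

R$13.86 per share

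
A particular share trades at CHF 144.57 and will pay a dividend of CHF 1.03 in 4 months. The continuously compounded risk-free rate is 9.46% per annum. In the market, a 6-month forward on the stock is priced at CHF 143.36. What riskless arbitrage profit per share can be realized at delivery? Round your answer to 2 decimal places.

PV(dividends) I = 1.03·e^(−0.0946·4/12) = 0.9980
Fair forward F* = (S − I)·e^(rT) = (144.57 − 0.9980)·e^0.047300 = 143.5720 × 1.048436 = 150.5261
Market CHF 143.36 < fair 150.5261: forward underpriced → reverse cash-and-carry (short the stock, invest proceeds at r, pay the dividends, go long the forward).
Profit at T = |F_mkt − F*| = |143.36 − 150.5261| = CHF 7.17 per share

CHF 7.17 per share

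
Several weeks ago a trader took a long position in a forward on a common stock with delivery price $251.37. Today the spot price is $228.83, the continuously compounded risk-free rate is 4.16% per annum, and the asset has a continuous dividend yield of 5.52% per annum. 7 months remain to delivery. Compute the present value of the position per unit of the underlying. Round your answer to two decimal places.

-$23.76

Current fair forward for the remaining 7 months: F = S·e^((r − q)·T), (r − q) = 0.0416 − 0.0552 = -0.0136
F = 228.83 · e^(-0.0136 × 7/12) = 228.83 × 0.992098 = 227.0218
Value of long forward = (F − K)·e^(−rT) = (227.0218 − 251.37) · e^(−0.0416·7/12)
= -24.3482 × 0.976025 = -23.76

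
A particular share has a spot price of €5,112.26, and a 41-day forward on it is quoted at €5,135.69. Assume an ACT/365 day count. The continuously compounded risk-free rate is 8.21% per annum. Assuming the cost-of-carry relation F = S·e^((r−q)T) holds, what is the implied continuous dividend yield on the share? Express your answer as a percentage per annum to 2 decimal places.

From F = S·e^((r−q)T): (r − q) = ln(F/S)/T
ln(5135.69/5112.26) = ln(1.004583) = 0.004573
(r − q) = 0.004573 / (41/365) = 0.040711
q = r − ln(F/S)/T = 0.0821 − 0.040711 = 0.041389
q = 4.14%

4.14%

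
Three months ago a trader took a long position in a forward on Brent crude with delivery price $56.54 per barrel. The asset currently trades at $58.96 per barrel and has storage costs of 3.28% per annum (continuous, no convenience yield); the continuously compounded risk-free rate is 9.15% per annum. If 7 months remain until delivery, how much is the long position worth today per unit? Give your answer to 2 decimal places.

Current fair forward for the remaining 7 months: F = S·e^((r + u)·T), (r + u) = 0.0915 + 0.0328 = 0.1243
F = 58.96 · e^(0.1243 × 7/12) = 58.96 × 1.075202 = 63.3939
Value of long forward = (F − K)·e^(−rT) = (63.3939 − 56.54) · e^(−0.0915·7/12)
= 6.8539 × 0.948024 = 6.50

$6.50 per barrel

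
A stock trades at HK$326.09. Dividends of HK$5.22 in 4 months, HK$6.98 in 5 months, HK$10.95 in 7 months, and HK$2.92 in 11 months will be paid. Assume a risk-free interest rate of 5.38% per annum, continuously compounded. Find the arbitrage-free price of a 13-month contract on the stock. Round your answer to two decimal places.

HK$318.80

PV(dividends) I = 5.22·e^(−0.0538·4/12) + 6.98·e^(−0.0538·5/12) + 10.95·e^(−0.0538·7/12) + 2.92·e^(−0.0538·11/12)
I = 5.1272 + 6.8253 + 10.6117 + 2.7795 = 25.3437
F = (S − I)·e^(rT) = (326.09 − 25.3437) · e^(0.0538·13/12)
= 300.7463 · e^0.058283 = 300.7463 × 1.060015 = HK$318.80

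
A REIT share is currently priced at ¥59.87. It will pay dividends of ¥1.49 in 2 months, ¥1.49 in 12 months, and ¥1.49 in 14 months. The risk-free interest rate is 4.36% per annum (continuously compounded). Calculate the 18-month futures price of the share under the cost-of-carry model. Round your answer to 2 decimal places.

PV(dividends) I = 1.49·e^(−0.0436·2/12) + 1.49·e^(−0.0436·12/12) + 1.49·e^(−0.0436·14/12)
I = 1.4792 + 1.4264 + 1.4161 = 4.3217
F = (S − I)·e^(rT) = (59.87 − 4.3217) · e^(0.0436·18/12)
= 55.5483 · e^0.065400 = 55.5483 × 1.067586 = ¥59.30

¥59.30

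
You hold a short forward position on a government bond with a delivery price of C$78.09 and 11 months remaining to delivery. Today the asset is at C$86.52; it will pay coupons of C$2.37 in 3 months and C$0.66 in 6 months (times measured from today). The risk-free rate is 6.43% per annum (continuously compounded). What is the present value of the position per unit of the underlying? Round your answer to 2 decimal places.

-C$9.93

PV(remaining coupons) I = 2.37·e^(−0.0643·3/12) + 0.66·e^(−0.0643·6/12) = 2.9713
Current forward F = (S − I)·e^(rT) = (86.52 − 2.9713)·e^(0.0643·11/12) = 83.5487 × 1.060713 = 88.6212
Value (long) = (F − K)·e^(−rT) = (88.6212 − 78.09) × 0.942762 = 9.9284
Short position value = −(long value) = -C$9.93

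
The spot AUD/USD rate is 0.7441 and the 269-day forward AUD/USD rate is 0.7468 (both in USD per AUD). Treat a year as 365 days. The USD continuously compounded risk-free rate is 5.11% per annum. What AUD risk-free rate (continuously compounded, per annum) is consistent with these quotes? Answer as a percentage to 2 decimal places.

4.62%

F = S·e^((r_USD − r_AUD)T) ⇒ r_AUD = r_USD − ln(F/S)/T
ln(0.7468/0.7441) = 0.003622; /(269/365) = 0.004915
r_AUD = 0.0511 − 0.004915 = 0.046185
r_AUD = 4.62%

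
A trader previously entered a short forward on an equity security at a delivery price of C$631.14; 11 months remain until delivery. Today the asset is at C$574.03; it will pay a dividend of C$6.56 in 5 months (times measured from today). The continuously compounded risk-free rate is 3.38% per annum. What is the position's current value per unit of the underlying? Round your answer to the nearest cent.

C$44.32

PV(remaining dividends) I = 6.56·e^(−0.0338·5/12) = 6.4683
Current forward F = (S − I)·e^(rT) = (574.03 − 6.4683)·e^(0.0338·11/12) = 567.5617 × 1.031468 = 585.4217
Value (long) = (F − K)·e^(−rT) = (585.4217 − 631.14) × 0.969492 = -44.3235
Short position value = −(long value) = C$44.32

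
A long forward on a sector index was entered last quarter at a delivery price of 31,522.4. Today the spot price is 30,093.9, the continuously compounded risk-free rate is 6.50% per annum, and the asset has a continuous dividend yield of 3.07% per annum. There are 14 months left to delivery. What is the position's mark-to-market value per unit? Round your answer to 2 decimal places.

-185.23

Current fair forward for the remaining 14 months: F = S·e^((r − q)·T), (r − q) = 0.0650 − 0.0307 = 0.0343
F = 30093.9 · e^(0.0343 × 14/12) = 30093.9 × 1.04082812 = 31322.5774
Value of long forward = (F − K)·e^(−rT) = (31322.5774 − 31522.4) · e^(−0.0650·14/12)
= -199.8226 × 0.92697069 = -185.23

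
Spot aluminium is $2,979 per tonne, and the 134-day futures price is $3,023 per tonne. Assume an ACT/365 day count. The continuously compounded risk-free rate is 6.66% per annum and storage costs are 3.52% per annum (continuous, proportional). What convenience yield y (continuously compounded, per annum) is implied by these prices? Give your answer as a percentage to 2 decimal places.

6.19%

F = S·e^((r+u−y)T) ⇒ (r+u−y) = ln(F/S)/T
ln(3023/2979) = 0.014662; /T ⇒ 0.039938
y = r + u − ln(F/S)/T = 0.0666 + 0.0352 − 0.039938 = 0.061862
y = 6.19%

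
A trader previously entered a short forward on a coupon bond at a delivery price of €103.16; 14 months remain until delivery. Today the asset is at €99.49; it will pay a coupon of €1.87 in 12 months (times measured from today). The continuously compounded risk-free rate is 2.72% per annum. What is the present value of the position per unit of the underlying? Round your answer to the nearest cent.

€2.27

PV(remaining coupons) I = 1.87·e^(−0.0272·12/12) = 1.8198
Current forward F = (S − I)·e^(rT) = (99.49 − 1.8198)·e^(0.0272·14/12) = 97.6702 × 1.032242 = 100.8193
Value (long) = (F − K)·e^(−rT) = (100.8193 − 103.16) × 0.968765 = -2.2676
Short position value = −(long value) = €2.27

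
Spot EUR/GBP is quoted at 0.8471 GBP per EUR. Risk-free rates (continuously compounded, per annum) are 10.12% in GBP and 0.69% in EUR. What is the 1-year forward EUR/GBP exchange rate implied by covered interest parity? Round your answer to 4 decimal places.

F = S·e^((r_GBP − r_EUR)T) = 0.8471 · e^((0.1012 − 0.0069) × 1)
= 0.8471 · e^0.094300 = 0.8471 × 1.098889
F = 0.9309 GBP per EUR

0.9309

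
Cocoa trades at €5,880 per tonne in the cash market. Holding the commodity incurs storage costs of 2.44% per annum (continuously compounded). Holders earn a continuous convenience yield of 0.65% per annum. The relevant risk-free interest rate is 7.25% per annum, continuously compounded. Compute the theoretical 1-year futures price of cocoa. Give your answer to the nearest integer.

Net carry = r + u − y = 0.0725 + 0.0244 − 0.0065 = 0.0904
F = S·e^((r+u−y)T) = 5880 · e^(0.0904 × 1) = 5880 · e^0.090400
= 5880 × 1.094612 = €6,436 per tonne

€6,436 per tonne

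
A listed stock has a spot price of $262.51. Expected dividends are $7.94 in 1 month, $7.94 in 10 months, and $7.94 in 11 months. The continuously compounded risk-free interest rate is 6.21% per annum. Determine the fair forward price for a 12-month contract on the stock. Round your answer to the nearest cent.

$254.92

PV(dividends) I = 7.94·e^(−0.0621·1/12) + 7.94·e^(−0.0621·10/12) + 7.94·e^(−0.0621·11/12)
I = 7.8990 + 7.5396 + 7.5006 = 22.9392
F = (S − I)·e^(rT) = (262.51 − 22.9392) · e^(0.0621·12/12)
= 239.5708 · e^0.062100 = 239.5708 × 1.064069 = $254.92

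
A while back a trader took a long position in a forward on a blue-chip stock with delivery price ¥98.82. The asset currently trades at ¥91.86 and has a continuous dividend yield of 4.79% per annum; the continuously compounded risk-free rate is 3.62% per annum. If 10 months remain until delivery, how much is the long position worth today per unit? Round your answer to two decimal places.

-¥7.62

Current fair forward for the remaining 10 months: F = S·e^((r − q)·T), (r − q) = 0.0362 − 0.0479 = -0.0117
F = 91.86 · e^(-0.0117 × 10/12) = 91.86 × 0.990297 = 90.9687
Value of long forward = (F − K)·e^(−rT) = (90.9687 − 98.82) · e^(−0.0362·10/12)
= -7.8513 × 0.970284 = -7.62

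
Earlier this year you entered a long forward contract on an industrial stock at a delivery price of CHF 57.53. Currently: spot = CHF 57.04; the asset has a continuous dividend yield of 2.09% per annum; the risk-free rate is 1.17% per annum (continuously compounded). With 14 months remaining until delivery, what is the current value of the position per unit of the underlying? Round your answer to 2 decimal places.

-CHF 1.08

Current fair forward for the remaining 14 months: F = S·e^((r − q)·T), (r − q) = 0.0117 − 0.0209 = -0.0092
F = 57.04 · e^(-0.0092 × 14/12) = 57.04 × 0.989324 = 56.4310
Value of long forward = (F − K)·e^(−rT) = (56.4310 − 57.53) · e^(−0.0117·14/12)
= -1.0990 × 0.986443 = -1.08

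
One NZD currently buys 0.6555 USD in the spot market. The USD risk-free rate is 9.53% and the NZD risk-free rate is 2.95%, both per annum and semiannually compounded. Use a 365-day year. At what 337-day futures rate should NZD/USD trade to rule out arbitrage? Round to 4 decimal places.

0.6953

By covered interest parity, F = S · (1+r_USD/2)^(2T) / (1+r_NZD/2)^(2T)
= 0.6555 × 1.089760 / 1.027407 = 0.6555 × 1.060690
F = 0.6953 USD per NZD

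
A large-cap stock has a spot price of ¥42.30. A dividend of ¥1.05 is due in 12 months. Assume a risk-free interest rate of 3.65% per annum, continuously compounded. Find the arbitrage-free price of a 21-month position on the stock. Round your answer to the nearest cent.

PV(dividends) I = 1.05·e^(−0.0365·12/12)
I = 1.0124
F = (S − I)·e^(rT) = (42.30 − 1.0124) · e^(0.0365·21/12)
= 41.2876 · e^0.063875 = 41.2876 × 1.065959 = ¥44.01

¥44.01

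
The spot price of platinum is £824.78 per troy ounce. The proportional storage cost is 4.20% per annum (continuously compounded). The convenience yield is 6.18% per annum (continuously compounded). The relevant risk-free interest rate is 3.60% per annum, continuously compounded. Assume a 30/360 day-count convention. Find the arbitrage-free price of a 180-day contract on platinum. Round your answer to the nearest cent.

Net carry = r + u − y = 0.0360 + 0.0420 − 0.0618 = 0.0162
F = S·e^((r+u−y)T) = 824.78 · e^(0.0162 × 180/360) = 824.78 · e^0.008100
= 824.78 × 1.008133 = £831.49 per troy ounce

£831.49 per troy ounce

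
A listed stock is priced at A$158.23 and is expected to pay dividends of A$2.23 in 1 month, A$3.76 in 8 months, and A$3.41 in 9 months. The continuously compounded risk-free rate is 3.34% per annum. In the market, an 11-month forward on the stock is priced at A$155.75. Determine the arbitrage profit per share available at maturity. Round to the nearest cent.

PV(dividends) I = 2.23·e^(−0.0334·1/12) + 3.76·e^(−0.0334·8/12) + 3.41·e^(−0.0334·9/12) = 9.2266
Fair forward F* = (S − I)·e^(rT) = (158.23 − 9.2266)·e^0.030617 = 149.0034 × 1.031091 = 153.6361
Market A$155.75 > fair 153.6361: forward overpriced → cash-and-carry (borrow at r, buy the stock and collect the dividends, short the forward).
Profit at T = |F_mkt − F*| = |155.75 − 153.6361| = A$2.11 per share

A$2.11 per share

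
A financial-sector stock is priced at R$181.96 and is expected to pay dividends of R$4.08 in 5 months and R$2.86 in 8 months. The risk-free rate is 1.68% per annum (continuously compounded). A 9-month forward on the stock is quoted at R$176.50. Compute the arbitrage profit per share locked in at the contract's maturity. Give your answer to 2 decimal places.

PV(dividends) I = 4.08·e^(−0.0168·5/12) + 2.86·e^(−0.0168·8/12) = 6.8797
Fair forward F* = (S − I)·e^(rT) = (181.96 − 6.8797)·e^0.012600 = 175.0803 × 1.012680 = 177.3003
Market R$176.50 < fair 177.3003: forward underpriced → reverse cash-and-carry (short the stock, invest proceeds at r, pay the dividends, go long the forward).
Profit at T = |F_mkt − F*| = |176.50 − 177.3003| = R$0.80 per share

R$0.80 per share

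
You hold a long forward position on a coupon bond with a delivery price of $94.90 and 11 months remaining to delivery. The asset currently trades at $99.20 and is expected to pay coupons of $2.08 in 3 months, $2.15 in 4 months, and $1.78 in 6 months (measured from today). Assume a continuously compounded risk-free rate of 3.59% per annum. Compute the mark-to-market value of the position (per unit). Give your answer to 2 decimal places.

$1.44

PV(remaining coupons) I = 2.08·e^(−0.0359·3/12) + 2.15·e^(−0.0359·4/12) + 1.78·e^(−0.0359·6/12) = 5.9342
Current forward F = (S − I)·e^(rT) = (99.20 − 5.9342)·e^(0.0359·11/12) = 93.2658 × 1.033456 = 96.3861
Value (long) = (F − K)·e^(−rT) = (96.3861 − 94.90) × 0.967627 = 1.4380
Value = $1.44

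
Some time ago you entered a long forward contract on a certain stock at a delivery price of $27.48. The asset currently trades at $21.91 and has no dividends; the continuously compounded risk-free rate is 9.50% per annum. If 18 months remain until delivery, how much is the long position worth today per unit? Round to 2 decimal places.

Current fair forward for the remaining 18 months: F = S·e^(r·T), r = 0.0950
F = 21.91 · e^(0.0950 × 18/12) = 21.91 × 1.153153 = 25.2656
Value of long forward = (F − K)·e^(−rT) = (25.2656 − 27.48) · e^(−0.0950·18/12)
= -2.2144 × 0.867188 = -1.92

-$1.92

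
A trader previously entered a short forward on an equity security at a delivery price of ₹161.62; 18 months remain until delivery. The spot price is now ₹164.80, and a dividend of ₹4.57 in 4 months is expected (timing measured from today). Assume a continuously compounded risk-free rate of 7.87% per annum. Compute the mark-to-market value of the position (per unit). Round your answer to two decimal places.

-₹16.72

PV(remaining dividends) I = 4.57·e^(−0.0787·4/12) = 4.4517
Current forward F = (S − I)·e^(rT) = (164.80 − 4.4517)·e^(0.0787·18/12) = 160.3483 × 1.125300 = 180.4399
Value (long) = (F − K)·e^(−rT) = (180.4399 − 161.62) × 0.888652 = 16.7243
Short position value = −(long value) = -₹16.72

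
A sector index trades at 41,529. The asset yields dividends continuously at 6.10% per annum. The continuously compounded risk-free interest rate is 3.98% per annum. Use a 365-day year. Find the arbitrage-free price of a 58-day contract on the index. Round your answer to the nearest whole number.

41,389

F = S·e^((r − q)T) = 41529 · e^((0.0398 − 0.0610) × 58/365)
= 41529 · e^-0.003369 = 41529 × 0.996637
F = 41,389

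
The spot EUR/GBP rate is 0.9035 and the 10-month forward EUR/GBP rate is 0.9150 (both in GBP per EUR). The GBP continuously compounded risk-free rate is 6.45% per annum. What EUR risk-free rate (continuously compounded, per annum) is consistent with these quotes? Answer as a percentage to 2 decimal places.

4.93%

F = S·e^((r_GBP − r_EUR)T) ⇒ r_EUR = r_GBP − ln(F/S)/T
ln(0.9150/0.9035) = 0.012648; /(10/12) = 0.015178
r_EUR = 0.0645 − 0.015178 = 0.049322
r_EUR = 4.93%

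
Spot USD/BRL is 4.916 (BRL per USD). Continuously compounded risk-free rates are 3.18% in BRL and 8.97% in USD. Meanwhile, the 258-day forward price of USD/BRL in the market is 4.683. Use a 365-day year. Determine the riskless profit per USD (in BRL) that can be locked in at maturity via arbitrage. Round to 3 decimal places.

Fair forward: F* = S·e^(carry·T), with carry = (r_BRL − r_USD) = 0.0318 − 0.0897 = -0.0579
F* = 4.916 · e^(-0.0579 × 258/365) = 4.916 · e^-0.040927 = 4.916 × 0.959899 = 4.7189
Market 4.683 < fair 4.7189: forward underpriced → reverse cash-and-carry (short spot, go long the forward).
At maturity, profit = |F_mkt − F*| = |4.683 − 4.7189| = 0.036 per USD (in BRL)

0.036 per USD (in BRL)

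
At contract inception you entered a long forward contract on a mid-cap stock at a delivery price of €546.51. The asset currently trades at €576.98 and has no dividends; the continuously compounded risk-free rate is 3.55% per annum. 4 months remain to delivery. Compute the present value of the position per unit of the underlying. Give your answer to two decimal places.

€36.90

Current fair forward for the remaining 4 months: F = S·e^(r·T), r = 0.0355
F = 576.98 · e^(0.0355 × 4/12) = 576.98 × 1.011904 = 583.8484
Value of long forward = (F − K)·e^(−rT) = (583.8484 − 546.51) · e^(−0.0355·4/12)
= 37.3384 × 0.988236 = 36.90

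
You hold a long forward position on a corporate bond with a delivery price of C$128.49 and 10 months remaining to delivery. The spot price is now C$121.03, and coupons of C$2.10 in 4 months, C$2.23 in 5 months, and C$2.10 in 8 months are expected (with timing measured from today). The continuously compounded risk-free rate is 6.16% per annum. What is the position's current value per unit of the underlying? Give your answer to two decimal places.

PV(remaining coupons) I = 2.10·e^(−0.0616·4/12) + 2.23·e^(−0.0616·5/12) + 2.10·e^(−0.0616·8/12) = 6.2463
Current forward F = (S − I)·e^(rT) = (121.03 − 6.2463)·e^(0.0616·10/12) = 114.7837 × 1.052674 = 120.8298
Value (long) = (F − K)·e^(−rT) = (120.8298 − 128.49) × 0.949962 = -7.2769
Value = -C$7.28

-C$7.28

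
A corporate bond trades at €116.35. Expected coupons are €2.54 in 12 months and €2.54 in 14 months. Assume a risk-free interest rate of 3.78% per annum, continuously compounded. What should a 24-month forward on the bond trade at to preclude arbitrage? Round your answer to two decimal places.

PV(coupons) I = 2.54·e^(−0.0378·12/12) + 2.54·e^(−0.0378·14/12)
I = 2.4458 + 2.4304 = 4.8762
F = (S − I)·e^(rT) = (116.35 − 4.8762) · e^(0.0378·24/12)
= 111.4738 · e^0.075600 = 111.4738 × 1.078531 = €120.23

€120.23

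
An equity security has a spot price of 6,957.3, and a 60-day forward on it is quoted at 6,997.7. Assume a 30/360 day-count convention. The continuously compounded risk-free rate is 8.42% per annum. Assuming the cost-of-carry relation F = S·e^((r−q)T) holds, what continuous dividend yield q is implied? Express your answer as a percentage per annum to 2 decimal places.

4.95%

From F = S·e^((r−q)T): (r − q) = ln(F/S)/T
ln(6997.7/6957.3) = ln(1.005807) = 0.005790
(r − q) = 0.005790 / (60/360) = 0.034740
q = r − ln(F/S)/T = 0.0842 − 0.034740 = 0.049460
q = 4.95%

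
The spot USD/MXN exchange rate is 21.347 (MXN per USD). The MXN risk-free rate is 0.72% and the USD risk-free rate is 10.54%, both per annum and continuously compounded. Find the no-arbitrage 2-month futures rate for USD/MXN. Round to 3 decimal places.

F = S·e^((r_MXN − r_USD)T) = 21.347 · e^((0.0072 − 0.1054) × 2/12)
= 21.347 · e^-0.016367 = 21.347 × 0.983766
F = 21.000 MXN per USD

21.000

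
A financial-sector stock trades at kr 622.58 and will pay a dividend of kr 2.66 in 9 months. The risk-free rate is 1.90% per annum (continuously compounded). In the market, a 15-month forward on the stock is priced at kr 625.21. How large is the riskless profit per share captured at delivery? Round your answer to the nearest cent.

PV(dividends) I = 2.66·e^(−0.0190·9/12) = 2.6224
Fair forward F* = (S − I)·e^(rT) = (622.58 − 2.6224)·e^0.023750 = 619.9576 × 1.024034 = 634.8577
Market kr 625.21 < fair 634.8577: forward underpriced → reverse cash-and-carry (short the stock, invest proceeds at r, pay the dividends, go long the forward).
Profit at T = |F_mkt − F*| = |625.21 − 634.8577| = kr 9.65 per share

kr 9.65 per share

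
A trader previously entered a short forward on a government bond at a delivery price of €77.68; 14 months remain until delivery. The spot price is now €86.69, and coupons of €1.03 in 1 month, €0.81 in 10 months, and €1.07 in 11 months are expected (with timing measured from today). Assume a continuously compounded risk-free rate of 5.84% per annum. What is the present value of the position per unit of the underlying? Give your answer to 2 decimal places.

PV(remaining coupons) I = 1.03·e^(−0.0584·1/12) + 0.81·e^(−0.0584·10/12) + 1.07·e^(−0.0584·11/12) = 2.8107
Current forward F = (S − I)·e^(rT) = (86.69 − 2.8107)·e^(0.0584·14/12) = 83.8793 × 1.070508 = 89.7935
Value (long) = (F − K)·e^(−rT) = (89.7935 − 77.68) × 0.934136 = 11.3157
Short position value = −(long value) = -€11.32

-€11.32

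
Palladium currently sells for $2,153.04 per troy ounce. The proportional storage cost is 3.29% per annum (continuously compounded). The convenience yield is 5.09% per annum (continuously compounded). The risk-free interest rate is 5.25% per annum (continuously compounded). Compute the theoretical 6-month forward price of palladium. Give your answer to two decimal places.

Net carry = r + u − y = 0.0525 + 0.0329 − 0.0509 = 0.0345
F = S·e^((r+u−y)T) = 2153.04 · e^(0.0345 × 6/12) = 2153.04 · e^0.01725000
= 2153.04 × 1.01739964 = $2,190.50 per troy ounce

$2,190.50 per troy ounce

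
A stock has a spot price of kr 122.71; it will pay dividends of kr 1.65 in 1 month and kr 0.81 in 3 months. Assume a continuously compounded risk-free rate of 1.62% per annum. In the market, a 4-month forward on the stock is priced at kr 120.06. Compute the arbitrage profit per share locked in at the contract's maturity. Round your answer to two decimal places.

kr 0.85 per share

PV(dividends) I = 1.65·e^(−0.0162·1/12) + 0.81·e^(−0.0162·3/12) = 2.4545
Fair forward F* = (S − I)·e^(rT) = (122.71 − 2.4545)·e^0.005400 = 120.2555 × 1.005415 = 120.9067
Market kr 120.06 < fair 120.9067: forward underpriced → reverse cash-and-carry (short the stock, invest proceeds at r, pay the dividends, go long the forward).
Profit at T = |F_mkt − F*| = |120.06 − 120.9067| = kr 0.85 per share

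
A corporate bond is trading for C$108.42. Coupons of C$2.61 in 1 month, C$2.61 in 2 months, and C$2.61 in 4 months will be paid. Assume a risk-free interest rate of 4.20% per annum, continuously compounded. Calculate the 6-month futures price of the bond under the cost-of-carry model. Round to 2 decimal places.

PV(coupons) I = 2.61·e^(−0.0420·1/12) + 2.61·e^(−0.0420·2/12) + 2.61·e^(−0.0420·4/12)
I = 2.6009 + 2.5918 + 2.5737 = 7.7664
F = (S − I)·e^(rT) = (108.42 − 7.7664) · e^(0.0420·6/12)
= 100.6536 · e^0.021000 = 100.6536 × 1.021222 = C$102.79

C$102.79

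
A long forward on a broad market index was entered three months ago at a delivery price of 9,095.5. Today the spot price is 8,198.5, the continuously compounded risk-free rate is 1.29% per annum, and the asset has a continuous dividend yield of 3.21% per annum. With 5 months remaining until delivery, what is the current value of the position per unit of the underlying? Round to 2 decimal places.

-957.17

Current fair forward for the remaining 5 months: F = S·e^((r − q)·T), (r − q) = 0.0129 − 0.0321 = -0.0192
F = 8198.5 · e^(-0.0192 × 5/12) = 8198.5 × 0.99203191 = 8133.1736
Value of long forward = (F − K)·e^(−rT) = (8133.1736 − 9095.5) · e^(−0.0129·5/12)
= -962.3264 × 0.99463942 = -957.17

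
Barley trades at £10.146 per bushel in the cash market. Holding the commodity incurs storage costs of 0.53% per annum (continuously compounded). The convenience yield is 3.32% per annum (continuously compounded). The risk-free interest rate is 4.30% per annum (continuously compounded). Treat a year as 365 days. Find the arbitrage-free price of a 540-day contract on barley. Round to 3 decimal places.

Net carry = r + u − y = 0.0430 + 0.0053 − 0.0332 = 0.0151
F = S·e^((r+u−y)T) = 10.146 · e^(0.0151 × 540/365) = 10.146 · e^0.022340
= 10.146 × 1.022591 = £10.375 per bushel

£10.375 per bushel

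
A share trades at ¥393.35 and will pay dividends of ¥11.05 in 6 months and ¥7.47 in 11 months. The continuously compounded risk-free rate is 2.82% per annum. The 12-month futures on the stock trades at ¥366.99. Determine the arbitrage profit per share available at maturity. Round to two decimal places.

¥18.92 per share

PV(dividends) I = 11.05·e^(−0.0282·6/12) + 7.47·e^(−0.0282·11/12) = 18.1747
Fair futures F* = (S − I)·e^(rT) = (393.35 − 18.1747)·e^0.028200 = 375.1753 × 1.028601 = 385.9057
Market ¥366.99 < fair 385.9057: forward underpriced → reverse cash-and-carry (short the stock, invest proceeds at r, pay the dividends, go long the forward).
Profit at T = |F_mkt − F*| = |366.99 − 385.9057| = ¥18.92 per share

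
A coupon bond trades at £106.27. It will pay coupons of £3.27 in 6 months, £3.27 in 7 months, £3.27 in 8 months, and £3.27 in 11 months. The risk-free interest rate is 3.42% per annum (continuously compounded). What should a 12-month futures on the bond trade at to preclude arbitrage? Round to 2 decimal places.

£96.74

PV(coupons) I = 3.27·e^(−0.0342·6/12) + 3.27·e^(−0.0342·7/12) + 3.27·e^(−0.0342·8/12) + 3.27·e^(−0.0342·11/12)
I = 3.2146 + 3.2054 + 3.1963 + 3.1691 = 12.7854
F = (S − I)·e^(rT) = (106.27 − 12.7854) · e^(0.0342·12/12)
= 93.4846 · e^0.034200 = 93.4846 × 1.034792 = £96.74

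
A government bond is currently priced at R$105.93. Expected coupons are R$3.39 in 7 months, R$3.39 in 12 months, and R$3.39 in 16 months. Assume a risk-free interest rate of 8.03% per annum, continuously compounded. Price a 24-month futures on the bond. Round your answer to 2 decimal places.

R$113.34

PV(coupons) I = 3.39·e^(−0.0803·7/12) + 3.39·e^(−0.0803·12/12) + 3.39·e^(−0.0803·16/12)
I = 3.2349 + 3.1284 + 3.0458 = 9.4091
F = (S − I)·e^(rT) = (105.93 − 9.4091) · e^(0.0803·24/12)
= 96.5209 · e^0.160600 = 96.5209 × 1.174215 = R$113.34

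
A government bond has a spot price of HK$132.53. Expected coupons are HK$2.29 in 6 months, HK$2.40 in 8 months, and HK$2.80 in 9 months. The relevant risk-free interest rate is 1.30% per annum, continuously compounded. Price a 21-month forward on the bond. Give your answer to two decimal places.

HK$127.98

PV(coupons) I = 2.29·e^(−0.0130·6/12) + 2.40·e^(−0.0130·8/12) + 2.80·e^(−0.0130·9/12)
I = 2.2752 + 2.3793 + 2.7728 = 7.4273
F = (S − I)·e^(rT) = (132.53 − 7.4273) · e^(0.0130·21/12)
= 125.1027 · e^0.022750 = 125.1027 × 1.023011 = HK$127.98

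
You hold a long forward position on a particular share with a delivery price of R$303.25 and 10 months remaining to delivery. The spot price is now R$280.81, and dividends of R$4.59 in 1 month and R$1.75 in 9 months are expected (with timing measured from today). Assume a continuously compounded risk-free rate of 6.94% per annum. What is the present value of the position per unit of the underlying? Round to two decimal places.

PV(remaining dividends) I = 4.59·e^(−0.0694·1/12) + 1.75·e^(−0.0694·9/12) = 6.2248
Current forward F = (S − I)·e^(rT) = (280.81 − 6.2248)·e^(0.0694·10/12) = 274.5852 × 1.059538 = 290.9335
Value (long) = (F − K)·e^(−rT) = (290.9335 − 303.25) × 0.943807 = -11.6244
Value = -R$11.62

-R$11.62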